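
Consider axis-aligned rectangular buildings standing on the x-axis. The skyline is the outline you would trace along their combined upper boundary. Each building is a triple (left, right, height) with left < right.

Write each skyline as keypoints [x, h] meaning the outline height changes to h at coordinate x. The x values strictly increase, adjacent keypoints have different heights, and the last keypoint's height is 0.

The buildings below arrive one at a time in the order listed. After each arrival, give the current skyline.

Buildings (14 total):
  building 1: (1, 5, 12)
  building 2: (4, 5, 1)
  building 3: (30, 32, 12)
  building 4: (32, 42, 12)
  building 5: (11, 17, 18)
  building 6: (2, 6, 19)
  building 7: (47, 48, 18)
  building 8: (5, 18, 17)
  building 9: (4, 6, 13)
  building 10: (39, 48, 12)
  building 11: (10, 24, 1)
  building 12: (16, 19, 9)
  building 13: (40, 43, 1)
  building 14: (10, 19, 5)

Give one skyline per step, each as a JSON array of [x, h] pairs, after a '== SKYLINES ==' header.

== SKYLINES ==
[[1,12],[5,0]]
[[1,12],[5,0]]
[[1,12],[5,0],[30,12],[32,0]]
[[1,12],[5,0],[30,12],[42,0]]
[[1,12],[5,0],[11,18],[17,0],[30,12],[42,0]]
[[1,12],[2,19],[6,0],[11,18],[17,0],[30,12],[42,0]]
[[1,12],[2,19],[6,0],[11,18],[17,0],[30,12],[42,0],[47,18],[48,0]]
[[1,12],[2,19],[6,17],[11,18],[17,17],[18,0],[30,12],[42,0],[47,18],[48,0]]
[[1,12],[2,19],[6,17],[11,18],[17,17],[18,0],[30,12],[42,0],[47,18],[48,0]]
[[1,12],[2,19],[6,17],[11,18],[17,17],[18,0],[30,12],[47,18],[48,0]]
[[1,12],[2,19],[6,17],[11,18],[17,17],[18,1],[24,0],[30,12],[47,18],[48,0]]
[[1,12],[2,19],[6,17],[11,18],[17,17],[18,9],[19,1],[24,0],[30,12],[47,18],[48,0]]
[[1,12],[2,19],[6,17],[11,18],[17,17],[18,9],[19,1],[24,0],[30,12],[47,18],[48,0]]
[[1,12],[2,19],[6,17],[11,18],[17,17],[18,9],[19,1],[24,0],[30,12],[47,18],[48,0]]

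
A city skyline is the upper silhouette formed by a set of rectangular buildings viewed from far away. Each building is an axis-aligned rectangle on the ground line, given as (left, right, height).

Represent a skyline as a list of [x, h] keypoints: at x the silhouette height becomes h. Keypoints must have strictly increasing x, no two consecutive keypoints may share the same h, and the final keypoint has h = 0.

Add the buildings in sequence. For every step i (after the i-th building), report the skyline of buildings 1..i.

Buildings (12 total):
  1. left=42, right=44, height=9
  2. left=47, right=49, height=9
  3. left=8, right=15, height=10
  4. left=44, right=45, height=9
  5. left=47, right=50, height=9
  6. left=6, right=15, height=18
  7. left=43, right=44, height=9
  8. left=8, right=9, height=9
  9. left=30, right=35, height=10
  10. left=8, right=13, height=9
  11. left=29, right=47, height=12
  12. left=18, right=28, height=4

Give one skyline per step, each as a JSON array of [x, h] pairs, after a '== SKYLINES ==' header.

== SKYLINES ==
[[42,9],[44,0]]
[[42,9],[44,0],[47,9],[49,0]]
[[8,10],[15,0],[42,9],[44,0],[47,9],[49,0]]
[[8,10],[15,0],[42,9],[45,0],[47,9],[49,0]]
[[8,10],[15,0],[42,9],[45,0],[47,9],[50,0]]
[[6,18],[15,0],[42,9],[45,0],[47,9],[50,0]]
[[6,18],[15,0],[42,9],[45,0],[47,9],[50,0]]
[[6,18],[15,0],[42,9],[45,0],[47,9],[50,0]]
[[6,18],[15,0],[30,10],[35,0],[42,9],[45,0],[47,9],[50,0]]
[[6,18],[15,0],[30,10],[35,0],[42,9],[45,0],[47,9],[50,0]]
[[6,18],[15,0],[29,12],[47,9],[50,0]]
[[6,18],[15,0],[18,4],[28,0],[29,12],[47,9],[50,0]]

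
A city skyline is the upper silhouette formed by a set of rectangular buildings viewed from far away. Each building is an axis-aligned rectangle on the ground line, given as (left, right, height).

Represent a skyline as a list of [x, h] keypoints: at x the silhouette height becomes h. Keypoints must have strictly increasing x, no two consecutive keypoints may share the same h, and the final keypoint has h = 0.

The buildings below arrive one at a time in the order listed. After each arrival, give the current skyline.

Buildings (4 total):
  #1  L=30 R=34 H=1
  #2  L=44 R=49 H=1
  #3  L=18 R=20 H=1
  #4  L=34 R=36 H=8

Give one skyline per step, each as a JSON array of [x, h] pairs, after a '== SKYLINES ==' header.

== SKYLINES ==
[[30,1],[34,0]]
[[30,1],[34,0],[44,1],[49,0]]
[[18,1],[20,0],[30,1],[34,0],[44,1],[49,0]]
[[18,1],[20,0],[30,1],[34,8],[36,0],[44,1],[49,0]]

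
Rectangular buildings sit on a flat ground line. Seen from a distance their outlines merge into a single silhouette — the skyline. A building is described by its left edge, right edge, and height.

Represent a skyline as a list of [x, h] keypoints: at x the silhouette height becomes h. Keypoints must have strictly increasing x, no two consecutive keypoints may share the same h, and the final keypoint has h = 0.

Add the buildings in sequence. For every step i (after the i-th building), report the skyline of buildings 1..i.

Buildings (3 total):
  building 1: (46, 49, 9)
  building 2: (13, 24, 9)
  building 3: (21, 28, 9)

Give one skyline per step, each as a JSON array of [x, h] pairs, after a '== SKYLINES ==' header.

== SKYLINES ==
[[46,9],[49,0]]
[[13,9],[24,0],[46,9],[49,0]]
[[13,9],[28,0],[46,9],[49,0]]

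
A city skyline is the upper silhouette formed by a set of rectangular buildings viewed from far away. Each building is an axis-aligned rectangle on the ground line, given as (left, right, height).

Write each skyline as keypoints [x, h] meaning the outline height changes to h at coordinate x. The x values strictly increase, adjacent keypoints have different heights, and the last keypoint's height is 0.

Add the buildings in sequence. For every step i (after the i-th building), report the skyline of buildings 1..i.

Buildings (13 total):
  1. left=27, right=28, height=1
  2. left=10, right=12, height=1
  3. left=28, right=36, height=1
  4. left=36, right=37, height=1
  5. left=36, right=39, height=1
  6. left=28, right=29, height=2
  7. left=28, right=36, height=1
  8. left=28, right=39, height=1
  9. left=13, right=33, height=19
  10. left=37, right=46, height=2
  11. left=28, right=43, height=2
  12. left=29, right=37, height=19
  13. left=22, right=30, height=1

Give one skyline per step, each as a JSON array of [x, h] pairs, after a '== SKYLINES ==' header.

== SKYLINES ==
[[27,1],[28,0]]
[[10,1],[12,0],[27,1],[28,0]]
[[10,1],[12,0],[27,1],[36,0]]
[[10,1],[12,0],[27,1],[37,0]]
[[10,1],[12,0],[27,1],[39,0]]
[[10,1],[12,0],[27,1],[28,2],[29,1],[39,0]]
[[10,1],[12,0],[27,1],[28,2],[29,1],[39,0]]
[[10,1],[12,0],[27,1],[28,2],[29,1],[39,0]]
[[10,1],[12,0],[13,19],[33,1],[39,0]]
[[10,1],[12,0],[13,19],[33,1],[37,2],[46,0]]
[[10,1],[12,0],[13,19],[33,2],[46,0]]
[[10,1],[12,0],[13,19],[37,2],[46,0]]
[[10,1],[12,0],[13,19],[37,2],[46,0]]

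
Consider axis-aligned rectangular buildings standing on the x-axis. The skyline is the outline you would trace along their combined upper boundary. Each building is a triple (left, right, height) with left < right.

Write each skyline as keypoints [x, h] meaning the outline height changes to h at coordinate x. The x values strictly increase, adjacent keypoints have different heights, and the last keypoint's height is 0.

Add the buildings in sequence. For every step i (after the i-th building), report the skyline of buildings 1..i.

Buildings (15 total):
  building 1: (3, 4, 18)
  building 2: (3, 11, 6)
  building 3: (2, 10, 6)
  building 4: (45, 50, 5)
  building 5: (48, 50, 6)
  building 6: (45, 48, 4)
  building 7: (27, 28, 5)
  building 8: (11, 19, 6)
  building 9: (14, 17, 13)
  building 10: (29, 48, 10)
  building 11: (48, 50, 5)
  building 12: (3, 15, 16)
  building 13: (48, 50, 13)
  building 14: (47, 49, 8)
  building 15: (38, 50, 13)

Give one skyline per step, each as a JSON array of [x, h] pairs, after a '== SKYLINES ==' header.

== SKYLINES ==
[[3,18],[4,0]]
[[3,18],[4,6],[11,0]]
[[2,6],[3,18],[4,6],[11,0]]
[[2,6],[3,18],[4,6],[11,0],[45,5],[50,0]]
[[2,6],[3,18],[4,6],[11,0],[45,5],[48,6],[50,0]]
[[2,6],[3,18],[4,6],[11,0],[45,5],[48,6],[50,0]]
[[2,6],[3,18],[4,6],[11,0],[27,5],[28,0],[45,5],[48,6],[50,0]]
[[2,6],[3,18],[4,6],[19,0],[27,5],[28,0],[45,5],[48,6],[50,0]]
[[2,6],[3,18],[4,6],[14,13],[17,6],[19,0],[27,5],[28,0],[45,5],[48,6],[50,0]]
[[2,6],[3,18],[4,6],[14,13],[17,6],[19,0],[27,5],[28,0],[29,10],[48,6],[50,0]]
[[2,6],[3,18],[4,6],[14,13],[17,6],[19,0],[27,5],[28,0],[29,10],[48,6],[50,0]]
[[2,6],[3,18],[4,16],[15,13],[17,6],[19,0],[27,5],[28,0],[29,10],[48,6],[50,0]]
[[2,6],[3,18],[4,16],[15,13],[17,6],[19,0],[27,5],[28,0],[29,10],[48,13],[50,0]]
[[2,6],[3,18],[4,16],[15,13],[17,6],[19,0],[27,5],[28,0],[29,10],[48,13],[50,0]]
[[2,6],[3,18],[4,16],[15,13],[17,6],[19,0],[27,5],[28,0],[29,10],[38,13],[50,0]]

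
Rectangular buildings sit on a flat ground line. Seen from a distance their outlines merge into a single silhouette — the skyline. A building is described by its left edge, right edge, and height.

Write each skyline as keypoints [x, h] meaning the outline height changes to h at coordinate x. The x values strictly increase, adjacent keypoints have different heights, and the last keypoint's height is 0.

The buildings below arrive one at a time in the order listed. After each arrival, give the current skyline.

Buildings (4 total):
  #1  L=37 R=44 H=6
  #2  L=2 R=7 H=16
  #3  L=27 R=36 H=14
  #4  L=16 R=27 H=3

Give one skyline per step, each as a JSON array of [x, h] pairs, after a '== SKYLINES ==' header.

== SKYLINES ==
[[37,6],[44,0]]
[[2,16],[7,0],[37,6],[44,0]]
[[2,16],[7,0],[27,14],[36,0],[37,6],[44,0]]
[[2,16],[7,0],[16,3],[27,14],[36,0],[37,6],[44,0]]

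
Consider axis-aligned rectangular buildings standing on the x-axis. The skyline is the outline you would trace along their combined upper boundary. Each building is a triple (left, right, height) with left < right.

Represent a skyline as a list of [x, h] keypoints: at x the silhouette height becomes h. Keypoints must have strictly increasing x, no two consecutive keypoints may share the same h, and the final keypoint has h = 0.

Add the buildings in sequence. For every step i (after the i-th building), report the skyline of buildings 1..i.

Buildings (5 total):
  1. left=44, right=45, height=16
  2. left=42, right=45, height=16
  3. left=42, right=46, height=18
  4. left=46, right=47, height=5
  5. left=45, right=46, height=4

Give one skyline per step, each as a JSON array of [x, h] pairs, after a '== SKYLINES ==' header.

== SKYLINES ==
[[44,16],[45,0]]
[[42,16],[45,0]]
[[42,18],[46,0]]
[[42,18],[46,5],[47,0]]
[[42,18],[46,5],[47,0]]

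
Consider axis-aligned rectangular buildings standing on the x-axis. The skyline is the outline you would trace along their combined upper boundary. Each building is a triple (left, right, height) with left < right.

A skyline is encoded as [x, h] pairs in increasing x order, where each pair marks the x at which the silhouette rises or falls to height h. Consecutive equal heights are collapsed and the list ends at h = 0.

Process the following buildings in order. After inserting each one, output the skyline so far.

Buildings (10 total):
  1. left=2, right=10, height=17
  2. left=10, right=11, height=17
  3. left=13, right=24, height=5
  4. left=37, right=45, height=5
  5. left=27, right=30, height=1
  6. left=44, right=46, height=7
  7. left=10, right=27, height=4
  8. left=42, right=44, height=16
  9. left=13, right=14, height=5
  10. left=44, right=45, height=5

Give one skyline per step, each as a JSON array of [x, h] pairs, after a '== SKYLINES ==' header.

== SKYLINES ==
[[2,17],[10,0]]
[[2,17],[11,0]]
[[2,17],[11,0],[13,5],[24,0]]
[[2,17],[11,0],[13,5],[24,0],[37,5],[45,0]]
[[2,17],[11,0],[13,5],[24,0],[27,1],[30,0],[37,5],[45,0]]
[[2,17],[11,0],[13,5],[24,0],[27,1],[30,0],[37,5],[44,7],[46,0]]
[[2,17],[11,4],[13,5],[24,4],[27,1],[30,0],[37,5],[44,7],[46,0]]
[[2,17],[11,4],[13,5],[24,4],[27,1],[30,0],[37,5],[42,16],[44,7],[46,0]]
[[2,17],[11,4],[13,5],[24,4],[27,1],[30,0],[37,5],[42,16],[44,7],[46,0]]
[[2,17],[11,4],[13,5],[24,4],[27,1],[30,0],[37,5],[42,16],[44,7],[46,0]]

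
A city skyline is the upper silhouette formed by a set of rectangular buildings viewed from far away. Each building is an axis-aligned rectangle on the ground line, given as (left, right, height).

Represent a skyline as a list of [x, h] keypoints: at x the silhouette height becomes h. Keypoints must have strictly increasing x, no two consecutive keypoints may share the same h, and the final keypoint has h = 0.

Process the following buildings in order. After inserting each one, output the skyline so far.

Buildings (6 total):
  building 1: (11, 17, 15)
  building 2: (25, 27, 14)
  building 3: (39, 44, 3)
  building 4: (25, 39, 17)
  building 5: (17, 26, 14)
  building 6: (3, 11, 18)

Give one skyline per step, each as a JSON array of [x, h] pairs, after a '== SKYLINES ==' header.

== SKYLINES ==
[[11,15],[17,0]]
[[11,15],[17,0],[25,14],[27,0]]
[[11,15],[17,0],[25,14],[27,0],[39,3],[44,0]]
[[11,15],[17,0],[25,17],[39,3],[44,0]]
[[11,15],[17,14],[25,17],[39,3],[44,0]]
[[3,18],[11,15],[17,14],[25,17],[39,3],[44,0]]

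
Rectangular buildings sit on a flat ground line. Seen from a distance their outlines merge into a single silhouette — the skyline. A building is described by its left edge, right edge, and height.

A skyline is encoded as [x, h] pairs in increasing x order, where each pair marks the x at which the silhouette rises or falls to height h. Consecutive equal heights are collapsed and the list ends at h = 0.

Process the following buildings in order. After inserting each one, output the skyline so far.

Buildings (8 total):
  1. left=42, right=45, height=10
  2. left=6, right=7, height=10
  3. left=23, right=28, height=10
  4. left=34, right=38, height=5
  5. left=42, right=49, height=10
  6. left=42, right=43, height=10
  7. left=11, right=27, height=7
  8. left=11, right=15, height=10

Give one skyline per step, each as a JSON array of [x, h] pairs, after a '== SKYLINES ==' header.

== SKYLINES ==
[[42,10],[45,0]]
[[6,10],[7,0],[42,10],[45,0]]
[[6,10],[7,0],[23,10],[28,0],[42,10],[45,0]]
[[6,10],[7,0],[23,10],[28,0],[34,5],[38,0],[42,10],[45,0]]
[[6,10],[7,0],[23,10],[28,0],[34,5],[38,0],[42,10],[49,0]]
[[6,10],[7,0],[23,10],[28,0],[34,5],[38,0],[42,10],[49,0]]
[[6,10],[7,0],[11,7],[23,10],[28,0],[34,5],[38,0],[42,10],[49,0]]
[[6,10],[7,0],[11,10],[15,7],[23,10],[28,0],[34,5],[38,0],[42,10],[49,0]]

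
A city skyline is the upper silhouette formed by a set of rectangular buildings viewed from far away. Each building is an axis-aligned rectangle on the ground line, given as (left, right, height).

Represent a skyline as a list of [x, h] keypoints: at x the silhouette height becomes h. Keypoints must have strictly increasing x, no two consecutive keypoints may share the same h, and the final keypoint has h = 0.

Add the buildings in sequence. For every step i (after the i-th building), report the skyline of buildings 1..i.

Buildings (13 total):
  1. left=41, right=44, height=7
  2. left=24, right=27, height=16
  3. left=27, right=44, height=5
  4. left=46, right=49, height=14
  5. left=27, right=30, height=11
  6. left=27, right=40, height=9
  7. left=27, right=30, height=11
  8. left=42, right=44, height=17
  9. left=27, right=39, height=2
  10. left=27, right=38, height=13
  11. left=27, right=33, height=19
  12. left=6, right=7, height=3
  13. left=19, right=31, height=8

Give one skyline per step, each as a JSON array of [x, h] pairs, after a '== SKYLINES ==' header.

== SKYLINES ==
[[41,7],[44,0]]
[[24,16],[27,0],[41,7],[44,0]]
[[24,16],[27,5],[41,7],[44,0]]
[[24,16],[27,5],[41,7],[44,0],[46,14],[49,0]]
[[24,16],[27,11],[30,5],[41,7],[44,0],[46,14],[49,0]]
[[24,16],[27,11],[30,9],[40,5],[41,7],[44,0],[46,14],[49,0]]
[[24,16],[27,11],[30,9],[40,5],[41,7],[44,0],[46,14],[49,0]]
[[24,16],[27,11],[30,9],[40,5],[41,7],[42,17],[44,0],[46,14],[49,0]]
[[24,16],[27,11],[30,9],[40,5],[41,7],[42,17],[44,0],[46,14],[49,0]]
[[24,16],[27,13],[38,9],[40,5],[41,7],[42,17],[44,0],[46,14],[49,0]]
[[24,16],[27,19],[33,13],[38,9],[40,5],[41,7],[42,17],[44,0],[46,14],[49,0]]
[[6,3],[7,0],[24,16],[27,19],[33,13],[38,9],[40,5],[41,7],[42,17],[44,0],[46,14],[49,0]]
[[6,3],[7,0],[19,8],[24,16],[27,19],[33,13],[38,9],[40,5],[41,7],[42,17],[44,0],[46,14],[49,0]]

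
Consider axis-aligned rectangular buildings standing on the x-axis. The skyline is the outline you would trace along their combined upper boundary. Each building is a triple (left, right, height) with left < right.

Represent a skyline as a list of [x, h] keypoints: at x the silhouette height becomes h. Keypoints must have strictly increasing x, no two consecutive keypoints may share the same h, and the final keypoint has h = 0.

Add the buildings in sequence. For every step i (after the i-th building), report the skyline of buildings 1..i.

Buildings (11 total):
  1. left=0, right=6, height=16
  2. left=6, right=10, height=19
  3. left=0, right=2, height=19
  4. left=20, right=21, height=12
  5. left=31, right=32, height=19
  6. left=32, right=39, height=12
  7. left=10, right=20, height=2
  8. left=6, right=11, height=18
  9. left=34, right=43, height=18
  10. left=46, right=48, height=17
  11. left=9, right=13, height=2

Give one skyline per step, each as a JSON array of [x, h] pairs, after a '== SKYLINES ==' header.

== SKYLINES ==
[[0,16],[6,0]]
[[0,16],[6,19],[10,0]]
[[0,19],[2,16],[6,19],[10,0]]
[[0,19],[2,16],[6,19],[10,0],[20,12],[21,0]]
[[0,19],[2,16],[6,19],[10,0],[20,12],[21,0],[31,19],[32,0]]
[[0,19],[2,16],[6,19],[10,0],[20,12],[21,0],[31,19],[32,12],[39,0]]
[[0,19],[2,16],[6,19],[10,2],[20,12],[21,0],[31,19],[32,12],[39,0]]
[[0,19],[2,16],[6,19],[10,18],[11,2],[20,12],[21,0],[31,19],[32,12],[39,0]]
[[0,19],[2,16],[6,19],[10,18],[11,2],[20,12],[21,0],[31,19],[32,12],[34,18],[43,0]]
[[0,19],[2,16],[6,19],[10,18],[11,2],[20,12],[21,0],[31,19],[32,12],[34,18],[43,0],[46,17],[48,0]]
[[0,19],[2,16],[6,19],[10,18],[11,2],[20,12],[21,0],[31,19],[32,12],[34,18],[43,0],[46,17],[48,0]]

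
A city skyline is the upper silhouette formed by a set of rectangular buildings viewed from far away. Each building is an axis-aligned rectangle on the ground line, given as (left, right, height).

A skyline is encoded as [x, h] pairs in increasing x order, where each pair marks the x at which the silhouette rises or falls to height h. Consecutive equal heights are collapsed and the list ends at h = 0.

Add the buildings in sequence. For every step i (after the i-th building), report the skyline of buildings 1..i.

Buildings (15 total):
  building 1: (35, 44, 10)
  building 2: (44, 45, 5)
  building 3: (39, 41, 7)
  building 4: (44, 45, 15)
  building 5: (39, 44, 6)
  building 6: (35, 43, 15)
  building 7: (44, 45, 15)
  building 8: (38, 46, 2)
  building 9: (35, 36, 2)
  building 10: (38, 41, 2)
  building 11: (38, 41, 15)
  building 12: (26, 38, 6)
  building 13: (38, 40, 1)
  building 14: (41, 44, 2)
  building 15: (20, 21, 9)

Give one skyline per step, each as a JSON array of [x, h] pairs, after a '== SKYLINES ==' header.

== SKYLINES ==
[[35,10],[44,0]]
[[35,10],[44,5],[45,0]]
[[35,10],[44,5],[45,0]]
[[35,10],[44,15],[45,0]]
[[35,10],[44,15],[45,0]]
[[35,15],[43,10],[44,15],[45,0]]
[[35,15],[43,10],[44,15],[45,0]]
[[35,15],[43,10],[44,15],[45,2],[46,0]]
[[35,15],[43,10],[44,15],[45,2],[46,0]]
[[35,15],[43,10],[44,15],[45,2],[46,0]]
[[35,15],[43,10],[44,15],[45,2],[46,0]]
[[26,6],[35,15],[43,10],[44,15],[45,2],[46,0]]
[[26,6],[35,15],[43,10],[44,15],[45,2],[46,0]]
[[26,6],[35,15],[43,10],[44,15],[45,2],[46,0]]
[[20,9],[21,0],[26,6],[35,15],[43,10],[44,15],[45,2],[46,0]]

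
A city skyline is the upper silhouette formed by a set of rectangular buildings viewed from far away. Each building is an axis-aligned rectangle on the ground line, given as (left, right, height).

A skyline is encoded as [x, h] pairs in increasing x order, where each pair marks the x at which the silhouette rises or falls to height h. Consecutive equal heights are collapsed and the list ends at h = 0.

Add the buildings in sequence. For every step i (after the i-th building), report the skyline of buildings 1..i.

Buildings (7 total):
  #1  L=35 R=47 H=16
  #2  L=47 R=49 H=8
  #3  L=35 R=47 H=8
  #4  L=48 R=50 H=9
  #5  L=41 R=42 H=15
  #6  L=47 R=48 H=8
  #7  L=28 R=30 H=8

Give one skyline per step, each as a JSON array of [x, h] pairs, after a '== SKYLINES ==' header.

== SKYLINES ==
[[35,16],[47,0]]
[[35,16],[47,8],[49,0]]
[[35,16],[47,8],[49,0]]
[[35,16],[47,8],[48,9],[50,0]]
[[35,16],[47,8],[48,9],[50,0]]
[[35,16],[47,8],[48,9],[50,0]]
[[28,8],[30,0],[35,16],[47,8],[48,9],[50,0]]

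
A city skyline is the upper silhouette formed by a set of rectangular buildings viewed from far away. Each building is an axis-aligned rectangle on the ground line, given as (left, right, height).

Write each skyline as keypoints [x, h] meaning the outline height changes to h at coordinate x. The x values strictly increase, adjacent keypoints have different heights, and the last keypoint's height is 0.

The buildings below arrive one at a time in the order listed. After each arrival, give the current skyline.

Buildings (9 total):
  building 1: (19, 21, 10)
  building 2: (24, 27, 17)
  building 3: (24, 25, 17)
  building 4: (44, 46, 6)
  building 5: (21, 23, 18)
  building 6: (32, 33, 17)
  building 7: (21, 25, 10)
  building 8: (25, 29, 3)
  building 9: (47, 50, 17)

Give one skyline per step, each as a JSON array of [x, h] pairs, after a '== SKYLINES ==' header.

== SKYLINES ==
[[19,10],[21,0]]
[[19,10],[21,0],[24,17],[27,0]]
[[19,10],[21,0],[24,17],[27,0]]
[[19,10],[21,0],[24,17],[27,0],[44,6],[46,0]]
[[19,10],[21,18],[23,0],[24,17],[27,0],[44,6],[46,0]]
[[19,10],[21,18],[23,0],[24,17],[27,0],[32,17],[33,0],[44,6],[46,0]]
[[19,10],[21,18],[23,10],[24,17],[27,0],[32,17],[33,0],[44,6],[46,0]]
[[19,10],[21,18],[23,10],[24,17],[27,3],[29,0],[32,17],[33,0],[44,6],[46,0]]
[[19,10],[21,18],[23,10],[24,17],[27,3],[29,0],[32,17],[33,0],[44,6],[46,0],[47,17],[50,0]]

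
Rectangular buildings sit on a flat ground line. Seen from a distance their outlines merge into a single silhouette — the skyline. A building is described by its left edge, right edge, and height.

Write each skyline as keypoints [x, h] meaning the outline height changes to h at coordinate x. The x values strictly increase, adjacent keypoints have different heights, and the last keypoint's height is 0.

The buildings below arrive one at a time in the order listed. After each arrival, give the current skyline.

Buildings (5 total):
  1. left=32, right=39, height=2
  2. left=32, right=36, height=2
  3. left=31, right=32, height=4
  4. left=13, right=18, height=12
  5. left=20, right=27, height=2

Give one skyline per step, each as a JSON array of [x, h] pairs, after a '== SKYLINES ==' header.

== SKYLINES ==
[[32,2],[39,0]]
[[32,2],[39,0]]
[[31,4],[32,2],[39,0]]
[[13,12],[18,0],[31,4],[32,2],[39,0]]
[[13,12],[18,0],[20,2],[27,0],[31,4],[32,2],[39,0]]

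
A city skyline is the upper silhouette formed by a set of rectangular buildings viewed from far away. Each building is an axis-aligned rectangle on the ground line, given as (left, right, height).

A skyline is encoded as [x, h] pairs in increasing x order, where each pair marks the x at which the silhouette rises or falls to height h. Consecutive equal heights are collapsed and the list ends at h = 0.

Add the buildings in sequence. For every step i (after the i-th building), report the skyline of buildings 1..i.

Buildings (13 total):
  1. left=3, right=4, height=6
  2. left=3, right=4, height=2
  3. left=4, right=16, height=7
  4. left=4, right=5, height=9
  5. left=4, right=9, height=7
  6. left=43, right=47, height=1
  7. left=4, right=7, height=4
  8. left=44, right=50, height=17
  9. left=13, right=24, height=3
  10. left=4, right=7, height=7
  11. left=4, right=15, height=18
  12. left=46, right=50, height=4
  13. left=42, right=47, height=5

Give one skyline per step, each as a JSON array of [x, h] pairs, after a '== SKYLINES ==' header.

== SKYLINES ==
[[3,6],[4,0]]
[[3,6],[4,0]]
[[3,6],[4,7],[16,0]]
[[3,6],[4,9],[5,7],[16,0]]
[[3,6],[4,9],[5,7],[16,0]]
[[3,6],[4,9],[5,7],[16,0],[43,1],[47,0]]
[[3,6],[4,9],[5,7],[16,0],[43,1],[47,0]]
[[3,6],[4,9],[5,7],[16,0],[43,1],[44,17],[50,0]]
[[3,6],[4,9],[5,7],[16,3],[24,0],[43,1],[44,17],[50,0]]
[[3,6],[4,9],[5,7],[16,3],[24,0],[43,1],[44,17],[50,0]]
[[3,6],[4,18],[15,7],[16,3],[24,0],[43,1],[44,17],[50,0]]
[[3,6],[4,18],[15,7],[16,3],[24,0],[43,1],[44,17],[50,0]]
[[3,6],[4,18],[15,7],[16,3],[24,0],[42,5],[44,17],[50,0]]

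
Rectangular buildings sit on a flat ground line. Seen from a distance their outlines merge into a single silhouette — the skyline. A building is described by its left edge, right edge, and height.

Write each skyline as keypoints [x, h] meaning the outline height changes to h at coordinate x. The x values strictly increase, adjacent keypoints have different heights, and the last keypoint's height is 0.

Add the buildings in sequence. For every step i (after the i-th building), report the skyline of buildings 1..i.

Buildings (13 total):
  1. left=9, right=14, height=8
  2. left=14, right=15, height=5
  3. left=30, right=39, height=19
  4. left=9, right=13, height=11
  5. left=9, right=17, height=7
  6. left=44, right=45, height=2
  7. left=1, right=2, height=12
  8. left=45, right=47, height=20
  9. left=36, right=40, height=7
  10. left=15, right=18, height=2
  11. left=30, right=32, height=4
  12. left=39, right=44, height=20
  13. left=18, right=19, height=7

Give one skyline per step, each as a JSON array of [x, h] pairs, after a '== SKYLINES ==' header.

== SKYLINES ==
[[9,8],[14,0]]
[[9,8],[14,5],[15,0]]
[[9,8],[14,5],[15,0],[30,19],[39,0]]
[[9,11],[13,8],[14,5],[15,0],[30,19],[39,0]]
[[9,11],[13,8],[14,7],[17,0],[30,19],[39,0]]
[[9,11],[13,8],[14,7],[17,0],[30,19],[39,0],[44,2],[45,0]]
[[1,12],[2,0],[9,11],[13,8],[14,7],[17,0],[30,19],[39,0],[44,2],[45,0]]
[[1,12],[2,0],[9,11],[13,8],[14,7],[17,0],[30,19],[39,0],[44,2],[45,20],[47,0]]
[[1,12],[2,0],[9,11],[13,8],[14,7],[17,0],[30,19],[39,7],[40,0],[44,2],[45,20],[47,0]]
[[1,12],[2,0],[9,11],[13,8],[14,7],[17,2],[18,0],[30,19],[39,7],[40,0],[44,2],[45,20],[47,0]]
[[1,12],[2,0],[9,11],[13,8],[14,7],[17,2],[18,0],[30,19],[39,7],[40,0],[44,2],[45,20],[47,0]]
[[1,12],[2,0],[9,11],[13,8],[14,7],[17,2],[18,0],[30,19],[39,20],[44,2],[45,20],[47,0]]
[[1,12],[2,0],[9,11],[13,8],[14,7],[17,2],[18,7],[19,0],[30,19],[39,20],[44,2],[45,20],[47,0]]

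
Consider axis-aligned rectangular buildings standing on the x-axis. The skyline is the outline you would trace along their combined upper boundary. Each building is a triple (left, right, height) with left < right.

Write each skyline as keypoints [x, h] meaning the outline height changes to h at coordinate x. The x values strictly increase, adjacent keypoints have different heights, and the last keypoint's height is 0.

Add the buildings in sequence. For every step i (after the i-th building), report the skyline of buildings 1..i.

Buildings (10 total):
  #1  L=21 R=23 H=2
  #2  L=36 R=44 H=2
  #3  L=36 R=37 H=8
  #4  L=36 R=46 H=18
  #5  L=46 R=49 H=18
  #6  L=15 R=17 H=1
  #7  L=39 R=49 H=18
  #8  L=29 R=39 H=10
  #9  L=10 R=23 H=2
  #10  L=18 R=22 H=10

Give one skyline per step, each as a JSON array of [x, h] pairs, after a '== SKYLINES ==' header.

== SKYLINES ==
[[21,2],[23,0]]
[[21,2],[23,0],[36,2],[44,0]]
[[21,2],[23,0],[36,8],[37,2],[44,0]]
[[21,2],[23,0],[36,18],[46,0]]
[[21,2],[23,0],[36,18],[49,0]]
[[15,1],[17,0],[21,2],[23,0],[36,18],[49,0]]
[[15,1],[17,0],[21,2],[23,0],[36,18],[49,0]]
[[15,1],[17,0],[21,2],[23,0],[29,10],[36,18],[49,0]]
[[10,2],[23,0],[29,10],[36,18],[49,0]]
[[10,2],[18,10],[22,2],[23,0],[29,10],[36,18],[49,0]]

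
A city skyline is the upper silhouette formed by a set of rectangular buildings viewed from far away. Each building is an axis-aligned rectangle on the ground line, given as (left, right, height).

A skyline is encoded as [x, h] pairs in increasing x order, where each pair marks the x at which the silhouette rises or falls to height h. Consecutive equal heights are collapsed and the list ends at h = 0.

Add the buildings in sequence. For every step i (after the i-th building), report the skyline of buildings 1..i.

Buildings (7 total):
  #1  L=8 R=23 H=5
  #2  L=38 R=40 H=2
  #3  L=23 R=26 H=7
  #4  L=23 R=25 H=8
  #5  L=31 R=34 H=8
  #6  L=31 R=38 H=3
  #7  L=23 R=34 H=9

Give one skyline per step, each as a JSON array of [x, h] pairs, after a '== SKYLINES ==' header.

== SKYLINES ==
[[8,5],[23,0]]
[[8,5],[23,0],[38,2],[40,0]]
[[8,5],[23,7],[26,0],[38,2],[40,0]]
[[8,5],[23,8],[25,7],[26,0],[38,2],[40,0]]
[[8,5],[23,8],[25,7],[26,0],[31,8],[34,0],[38,2],[40,0]]
[[8,5],[23,8],[25,7],[26,0],[31,8],[34,3],[38,2],[40,0]]
[[8,5],[23,9],[34,3],[38,2],[40,0]]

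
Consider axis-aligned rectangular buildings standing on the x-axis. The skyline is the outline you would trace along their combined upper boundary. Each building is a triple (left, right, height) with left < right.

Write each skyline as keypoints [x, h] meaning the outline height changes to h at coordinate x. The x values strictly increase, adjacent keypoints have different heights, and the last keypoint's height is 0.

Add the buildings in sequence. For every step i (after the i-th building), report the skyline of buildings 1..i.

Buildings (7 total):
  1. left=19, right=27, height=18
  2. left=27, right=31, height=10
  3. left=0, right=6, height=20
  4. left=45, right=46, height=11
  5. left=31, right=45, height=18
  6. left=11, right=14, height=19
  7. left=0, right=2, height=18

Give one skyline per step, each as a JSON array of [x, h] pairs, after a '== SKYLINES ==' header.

== SKYLINES ==
[[19,18],[27,0]]
[[19,18],[27,10],[31,0]]
[[0,20],[6,0],[19,18],[27,10],[31,0]]
[[0,20],[6,0],[19,18],[27,10],[31,0],[45,11],[46,0]]
[[0,20],[6,0],[19,18],[27,10],[31,18],[45,11],[46,0]]
[[0,20],[6,0],[11,19],[14,0],[19,18],[27,10],[31,18],[45,11],[46,0]]
[[0,20],[6,0],[11,19],[14,0],[19,18],[27,10],[31,18],[45,11],[46,0]]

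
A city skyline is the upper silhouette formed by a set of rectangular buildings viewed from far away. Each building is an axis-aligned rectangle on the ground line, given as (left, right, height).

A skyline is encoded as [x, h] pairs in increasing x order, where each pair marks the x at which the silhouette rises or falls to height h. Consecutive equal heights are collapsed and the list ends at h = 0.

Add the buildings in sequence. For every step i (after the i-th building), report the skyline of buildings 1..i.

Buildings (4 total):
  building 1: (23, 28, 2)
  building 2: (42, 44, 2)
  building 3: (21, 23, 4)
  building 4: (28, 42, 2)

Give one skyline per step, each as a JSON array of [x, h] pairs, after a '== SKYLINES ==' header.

== SKYLINES ==
[[23,2],[28,0]]
[[23,2],[28,0],[42,2],[44,0]]
[[21,4],[23,2],[28,0],[42,2],[44,0]]
[[21,4],[23,2],[44,0]]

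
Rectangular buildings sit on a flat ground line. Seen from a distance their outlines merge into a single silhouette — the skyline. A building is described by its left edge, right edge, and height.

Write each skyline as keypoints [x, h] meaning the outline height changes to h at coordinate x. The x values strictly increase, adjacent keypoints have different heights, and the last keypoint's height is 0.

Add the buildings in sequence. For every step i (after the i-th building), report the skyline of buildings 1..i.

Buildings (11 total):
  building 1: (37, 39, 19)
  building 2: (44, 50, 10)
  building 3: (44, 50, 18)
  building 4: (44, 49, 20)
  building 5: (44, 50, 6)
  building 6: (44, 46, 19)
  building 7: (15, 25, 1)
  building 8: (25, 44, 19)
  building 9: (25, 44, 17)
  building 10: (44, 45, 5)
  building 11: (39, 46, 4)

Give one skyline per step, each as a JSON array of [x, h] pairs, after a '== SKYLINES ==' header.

== SKYLINES ==
[[37,19],[39,0]]
[[37,19],[39,0],[44,10],[50,0]]
[[37,19],[39,0],[44,18],[50,0]]
[[37,19],[39,0],[44,20],[49,18],[50,0]]
[[37,19],[39,0],[44,20],[49,18],[50,0]]
[[37,19],[39,0],[44,20],[49,18],[50,0]]
[[15,1],[25,0],[37,19],[39,0],[44,20],[49,18],[50,0]]
[[15,1],[25,19],[44,20],[49,18],[50,0]]
[[15,1],[25,19],[44,20],[49,18],[50,0]]
[[15,1],[25,19],[44,20],[49,18],[50,0]]
[[15,1],[25,19],[44,20],[49,18],[50,0]]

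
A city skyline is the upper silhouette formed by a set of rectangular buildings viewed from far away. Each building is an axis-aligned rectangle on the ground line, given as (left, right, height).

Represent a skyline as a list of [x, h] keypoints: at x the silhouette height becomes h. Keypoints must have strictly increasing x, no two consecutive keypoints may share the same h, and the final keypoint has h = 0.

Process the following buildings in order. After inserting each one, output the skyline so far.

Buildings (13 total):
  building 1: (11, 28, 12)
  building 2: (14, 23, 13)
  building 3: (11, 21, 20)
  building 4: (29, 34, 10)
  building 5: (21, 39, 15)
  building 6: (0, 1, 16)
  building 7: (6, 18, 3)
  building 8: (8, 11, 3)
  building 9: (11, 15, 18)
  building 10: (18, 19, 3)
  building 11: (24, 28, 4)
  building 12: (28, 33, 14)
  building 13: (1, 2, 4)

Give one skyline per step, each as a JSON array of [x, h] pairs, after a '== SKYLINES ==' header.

== SKYLINES ==
[[11,12],[28,0]]
[[11,12],[14,13],[23,12],[28,0]]
[[11,20],[21,13],[23,12],[28,0]]
[[11,20],[21,13],[23,12],[28,0],[29,10],[34,0]]
[[11,20],[21,15],[39,0]]
[[0,16],[1,0],[11,20],[21,15],[39,0]]
[[0,16],[1,0],[6,3],[11,20],[21,15],[39,0]]
[[0,16],[1,0],[6,3],[11,20],[21,15],[39,0]]
[[0,16],[1,0],[6,3],[11,20],[21,15],[39,0]]
[[0,16],[1,0],[6,3],[11,20],[21,15],[39,0]]
[[0,16],[1,0],[6,3],[11,20],[21,15],[39,0]]
[[0,16],[1,0],[6,3],[11,20],[21,15],[39,0]]
[[0,16],[1,4],[2,0],[6,3],[11,20],[21,15],[39,0]]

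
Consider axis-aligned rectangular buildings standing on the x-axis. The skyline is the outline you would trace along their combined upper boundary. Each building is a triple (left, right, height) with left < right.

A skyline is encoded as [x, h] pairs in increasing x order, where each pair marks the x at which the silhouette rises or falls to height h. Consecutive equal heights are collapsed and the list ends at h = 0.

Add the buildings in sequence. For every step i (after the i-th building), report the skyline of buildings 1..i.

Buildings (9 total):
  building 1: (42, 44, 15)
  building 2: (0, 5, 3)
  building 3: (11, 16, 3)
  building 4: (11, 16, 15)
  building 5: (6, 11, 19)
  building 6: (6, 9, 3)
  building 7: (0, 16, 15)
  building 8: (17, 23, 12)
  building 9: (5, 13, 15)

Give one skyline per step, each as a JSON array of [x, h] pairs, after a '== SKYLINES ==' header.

== SKYLINES ==
[[42,15],[44,0]]
[[0,3],[5,0],[42,15],[44,0]]
[[0,3],[5,0],[11,3],[16,0],[42,15],[44,0]]
[[0,3],[5,0],[11,15],[16,0],[42,15],[44,0]]
[[0,3],[5,0],[6,19],[11,15],[16,0],[42,15],[44,0]]
[[0,3],[5,0],[6,19],[11,15],[16,0],[42,15],[44,0]]
[[0,15],[6,19],[11,15],[16,0],[42,15],[44,0]]
[[0,15],[6,19],[11,15],[16,0],[17,12],[23,0],[42,15],[44,0]]
[[0,15],[6,19],[11,15],[16,0],[17,12],[23,0],[42,15],[44,0]]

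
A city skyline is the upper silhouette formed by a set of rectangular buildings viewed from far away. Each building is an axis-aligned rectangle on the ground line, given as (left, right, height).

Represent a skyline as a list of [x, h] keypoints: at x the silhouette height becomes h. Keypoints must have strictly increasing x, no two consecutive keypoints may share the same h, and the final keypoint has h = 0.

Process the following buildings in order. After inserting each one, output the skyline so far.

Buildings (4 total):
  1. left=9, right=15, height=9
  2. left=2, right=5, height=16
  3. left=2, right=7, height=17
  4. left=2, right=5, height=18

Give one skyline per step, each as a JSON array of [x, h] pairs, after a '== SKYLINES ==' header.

== SKYLINES ==
[[9,9],[15,0]]
[[2,16],[5,0],[9,9],[15,0]]
[[2,17],[7,0],[9,9],[15,0]]
[[2,18],[5,17],[7,0],[9,9],[15,0]]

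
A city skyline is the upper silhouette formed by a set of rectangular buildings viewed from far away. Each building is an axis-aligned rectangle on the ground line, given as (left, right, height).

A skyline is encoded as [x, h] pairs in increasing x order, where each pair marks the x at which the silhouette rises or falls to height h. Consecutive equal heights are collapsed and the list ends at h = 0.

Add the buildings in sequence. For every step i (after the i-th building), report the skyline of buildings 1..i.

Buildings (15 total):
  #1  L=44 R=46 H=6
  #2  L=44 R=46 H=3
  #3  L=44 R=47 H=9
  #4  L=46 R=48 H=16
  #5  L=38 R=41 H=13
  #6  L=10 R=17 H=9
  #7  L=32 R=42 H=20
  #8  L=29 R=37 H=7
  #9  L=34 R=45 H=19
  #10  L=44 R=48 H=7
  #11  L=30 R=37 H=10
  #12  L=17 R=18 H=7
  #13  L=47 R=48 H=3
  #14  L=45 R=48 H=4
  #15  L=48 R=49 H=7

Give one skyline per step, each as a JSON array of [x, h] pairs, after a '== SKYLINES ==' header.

== SKYLINES ==
[[44,6],[46,0]]
[[44,6],[46,0]]
[[44,9],[47,0]]
[[44,9],[46,16],[48,0]]
[[38,13],[41,0],[44,9],[46,16],[48,0]]
[[10,9],[17,0],[38,13],[41,0],[44,9],[46,16],[48,0]]
[[10,9],[17,0],[32,20],[42,0],[44,9],[46,16],[48,0]]
[[10,9],[17,0],[29,7],[32,20],[42,0],[44,9],[46,16],[48,0]]
[[10,9],[17,0],[29,7],[32,20],[42,19],[45,9],[46,16],[48,0]]
[[10,9],[17,0],[29,7],[32,20],[42,19],[45,9],[46,16],[48,0]]
[[10,9],[17,0],[29,7],[30,10],[32,20],[42,19],[45,9],[46,16],[48,0]]
[[10,9],[17,7],[18,0],[29,7],[30,10],[32,20],[42,19],[45,9],[46,16],[48,0]]
[[10,9],[17,7],[18,0],[29,7],[30,10],[32,20],[42,19],[45,9],[46,16],[48,0]]
[[10,9],[17,7],[18,0],[29,7],[30,10],[32,20],[42,19],[45,9],[46,16],[48,0]]
[[10,9],[17,7],[18,0],[29,7],[30,10],[32,20],[42,19],[45,9],[46,16],[48,7],[49,0]]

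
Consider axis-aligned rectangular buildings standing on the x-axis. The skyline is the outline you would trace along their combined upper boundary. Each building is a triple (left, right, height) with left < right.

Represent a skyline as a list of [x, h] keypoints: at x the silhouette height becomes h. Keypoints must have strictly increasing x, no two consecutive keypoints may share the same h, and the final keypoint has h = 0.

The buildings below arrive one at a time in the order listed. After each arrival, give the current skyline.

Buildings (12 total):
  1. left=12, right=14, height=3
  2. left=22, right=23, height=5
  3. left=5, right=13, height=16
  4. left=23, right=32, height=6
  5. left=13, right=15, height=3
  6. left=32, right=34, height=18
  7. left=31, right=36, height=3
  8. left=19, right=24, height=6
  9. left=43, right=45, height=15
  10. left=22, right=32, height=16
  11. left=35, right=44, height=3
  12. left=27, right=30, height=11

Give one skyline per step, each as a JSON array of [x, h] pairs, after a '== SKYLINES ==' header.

== SKYLINES ==
[[12,3],[14,0]]
[[12,3],[14,0],[22,5],[23,0]]
[[5,16],[13,3],[14,0],[22,5],[23,0]]
[[5,16],[13,3],[14,0],[22,5],[23,6],[32,0]]
[[5,16],[13,3],[15,0],[22,5],[23,6],[32,0]]
[[5,16],[13,3],[15,0],[22,5],[23,6],[32,18],[34,0]]
[[5,16],[13,3],[15,0],[22,5],[23,6],[32,18],[34,3],[36,0]]
[[5,16],[13,3],[15,0],[19,6],[32,18],[34,3],[36,0]]
[[5,16],[13,3],[15,0],[19,6],[32,18],[34,3],[36,0],[43,15],[45,0]]
[[5,16],[13,3],[15,0],[19,6],[22,16],[32,18],[34,3],[36,0],[43,15],[45,0]]
[[5,16],[13,3],[15,0],[19,6],[22,16],[32,18],[34,3],[43,15],[45,0]]
[[5,16],[13,3],[15,0],[19,6],[22,16],[32,18],[34,3],[43,15],[45,0]]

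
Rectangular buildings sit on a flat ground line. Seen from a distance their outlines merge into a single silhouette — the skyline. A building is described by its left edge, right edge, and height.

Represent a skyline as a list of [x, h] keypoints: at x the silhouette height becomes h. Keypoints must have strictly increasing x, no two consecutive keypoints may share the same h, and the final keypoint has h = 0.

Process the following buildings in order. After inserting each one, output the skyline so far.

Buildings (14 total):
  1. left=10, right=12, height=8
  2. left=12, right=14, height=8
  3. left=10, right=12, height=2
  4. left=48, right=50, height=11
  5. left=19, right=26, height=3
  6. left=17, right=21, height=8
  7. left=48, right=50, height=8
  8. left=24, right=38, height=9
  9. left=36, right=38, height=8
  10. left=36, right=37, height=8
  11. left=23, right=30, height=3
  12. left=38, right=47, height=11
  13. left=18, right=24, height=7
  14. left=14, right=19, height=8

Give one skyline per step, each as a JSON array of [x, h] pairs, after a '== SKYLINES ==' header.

== SKYLINES ==
[[10,8],[12,0]]
[[10,8],[14,0]]
[[10,8],[14,0]]
[[10,8],[14,0],[48,11],[50,0]]
[[10,8],[14,0],[19,3],[26,0],[48,11],[50,0]]
[[10,8],[14,0],[17,8],[21,3],[26,0],[48,11],[50,0]]
[[10,8],[14,0],[17,8],[21,3],[26,0],[48,11],[50,0]]
[[10,8],[14,0],[17,8],[21,3],[24,9],[38,0],[48,11],[50,0]]
[[10,8],[14,0],[17,8],[21,3],[24,9],[38,0],[48,11],[50,0]]
[[10,8],[14,0],[17,8],[21,3],[24,9],[38,0],[48,11],[50,0]]
[[10,8],[14,0],[17,8],[21,3],[24,9],[38,0],[48,11],[50,0]]
[[10,8],[14,0],[17,8],[21,3],[24,9],[38,11],[47,0],[48,11],[50,0]]
[[10,8],[14,0],[17,8],[21,7],[24,9],[38,11],[47,0],[48,11],[50,0]]
[[10,8],[21,7],[24,9],[38,11],[47,0],[48,11],[50,0]]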